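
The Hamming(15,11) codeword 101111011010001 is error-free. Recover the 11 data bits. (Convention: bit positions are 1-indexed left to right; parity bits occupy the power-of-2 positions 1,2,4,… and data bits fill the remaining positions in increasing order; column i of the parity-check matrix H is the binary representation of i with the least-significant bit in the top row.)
Parity bits occupy power-of-2 positions; data bits are at positions {3,5,6,7,9,10,11,12,13,14,15} (1-indexed).
Extract: c[3]=1 c[5]=1 c[6]=1 c[7]=0 c[9]=1 c[10]=0 c[11]=1 c[12]=0 c[13]=0 c[14]=0 c[15]=1
Data = 11101010001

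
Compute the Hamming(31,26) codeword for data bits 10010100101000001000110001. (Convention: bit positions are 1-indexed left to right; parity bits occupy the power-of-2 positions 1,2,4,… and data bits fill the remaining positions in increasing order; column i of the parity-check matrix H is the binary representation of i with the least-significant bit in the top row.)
Codeword c = d · G (mod 2), d = 10010100101000001000110001:
  c[0] = d·G[:,0] = (10010100101000001000110001)·(11011010101101010101010101) mod 2 = 1+0+0+1+0+0+0+0+1+0+1+0+0+0+0+0+0+0+0+0+0+1+0+0+0+1 mod 2 = 0
  c[1] = d·G[:,1] = (10010100101000001000110001)·(10110110011011001100110011) mod 2 = 1+0+0+1+0+1+0+0+0+0+1+0+0+0+0+0+1+0+0+0+1+1+0+0+0+1 mod 2 = 0
  c[2] = d·G[:,2] = (10010100101000001000110001)·(10000000000000000000000000) mod 2 = 1+0+0+0+0+0+0+0+0+0+0+0+0+0+0+0+0+0+0+0+0+0+0+0+0+0 mod 2 = 1
  c[3] = d·G[:,3] = (10010100101000001000110001)·(01110001111000111100001111) mod 2 = 0+0+0+1+0+0+0+0+1+0+1+0+0+0+0+0+1+0+0+0+0+0+0+0+0+1 mod 2 = 1
  c[4] = d·G[:,4] = (10010100101000001000110001)·(01000000000000000000000000) mod 2 = 0+0+0+0+0+0+0+0+0+0+0+0+0+0+0+0+0+0+0+0+0+0+0+0+0+0 mod 2 = 0
  c[5] = d·G[:,5] = (10010100101000001000110001)·(00100000000000000000000000) mod 2 = 0+0+0+0+0+0+0+0+0+0+0+0+0+0+0+0+0+0+0+0+0+0+0+0+0+0 mod 2 = 0
  c[6] = d·G[:,6] = (10010100101000001000110001)·(00010000000000000000000000) mod 2 = 0+0+0+1+0+0+0+0+0+0+0+0+0+0+0+0+0+0+0+0+0+0+0+0+0+0 mod 2 = 1
  c[7] = d·G[:,7] = (10010100101000001000110001)·(00001111111000000011111111) mod 2 = 0+0+0+0+0+1+0+0+1+0+1+0+0+0+0+0+0+0+0+0+1+1+0+0+0+1 mod 2 = 0
  c[8] = d·G[:,8] = (10010100101000001000110001)·(00001000000000000000000000) mod 2 = 0+0+0+0+0+0+0+0+0+0+0+0+0+0+0+0+0+0+0+0+0+0+0+0+0+0 mod 2 = 0
  c[9] = d·G[:,9] = (10010100101000001000110001)·(00000100000000000000000000) mod 2 = 0+0+0+0+0+1+0+0+0+0+0+0+0+0+0+0+0+0+0+0+0+0+0+0+0+0 mod 2 = 1
  c[10] = d·G[:,10] = (10010100101000001000110001)·(00000010000000000000000000) mod 2 = 0+0+0+0+0+0+0+0+0+0+0+0+0+0+0+0+0+0+0+0+0+0+0+0+0+0 mod 2 = 0
  c[11] = d·G[:,11] = (10010100101000001000110001)·(00000001000000000000000000) mod 2 = 0+0+0+0+0+0+0+0+0+0+0+0+0+0+0+0+0+0+0+0+0+0+0+0+0+0 mod 2 = 0
  c[12] = d·G[:,12] = (10010100101000001000110001)·(00000000100000000000000000) mod 2 = 0+0+0+0+0+0+0+0+1+0+0+0+0+0+0+0+0+0+0+0+0+0+0+0+0+0 mod 2 = 1
  c[13] = d·G[:,13] = (10010100101000001000110001)·(00000000010000000000000000) mod 2 = 0+0+0+0+0+0+0+0+0+0+0+0+0+0+0+0+0+0+0+0+0+0+0+0+0+0 mod 2 = 0
  c[14] = d·G[:,14] = (10010100101000001000110001)·(00000000001000000000000000) mod 2 = 0+0+0+0+0+0+0+0+0+0+1+0+0+0+0+0+0+0+0+0+0+0+0+0+0+0 mod 2 = 1
  c[15] = d·G[:,15] = (10010100101000001000110001)·(00000000000111111111111111) mod 2 = 0+0+0+0+0+0+0+0+0+0+0+0+0+0+0+0+1+0+0+0+1+1+0+0+0+1 mod 2 = 0
  c[16] = d·G[:,16] = (10010100101000001000110001)·(00000000000100000000000000) mod 2 = 0+0+0+0+0+0+0+0+0+0+0+0+0+0+0+0+0+0+0+0+0+0+0+0+0+0 mod 2 = 0
  c[17] = d·G[:,17] = (10010100101000001000110001)·(00000000000010000000000000) mod 2 = 0+0+0+0+0+0+0+0+0+0+0+0+0+0+0+0+0+0+0+0+0+0+0+0+0+0 mod 2 = 0
  c[18] = d·G[:,18] = (10010100101000001000110001)·(00000000000001000000000000) mod 2 = 0+0+0+0+0+0+0+0+0+0+0+0+0+0+0+0+0+0+0+0+0+0+0+0+0+0 mod 2 = 0
  c[19] = d·G[:,19] = (10010100101000001000110001)·(00000000000000100000000000) mod 2 = 0+0+0+0+0+0+0+0+0+0+0+0+0+0+0+0+0+0+0+0+0+0+0+0+0+0 mod 2 = 0
  c[20] = d·G[:,20] = (10010100101000001000110001)·(00000000000000010000000000) mod 2 = 0+0+0+0+0+0+0+0+0+0+0+0+0+0+0+0+0+0+0+0+0+0+0+0+0+0 mod 2 = 0
  c[21] = d·G[:,21] = (10010100101000001000110001)·(00000000000000001000000000) mod 2 = 0+0+0+0+0+0+0+0+0+0+0+0+0+0+0+0+1+0+0+0+0+0+0+0+0+0 mod 2 = 1
  c[22] = d·G[:,22] = (10010100101000001000110001)·(00000000000000000100000000) mod 2 = 0+0+0+0+0+0+0+0+0+0+0+0+0+0+0+0+0+0+0+0+0+0+0+0+0+0 mod 2 = 0
  c[23] = d·G[:,23] = (10010100101000001000110001)·(00000000000000000010000000) mod 2 = 0+0+0+0+0+0+0+0+0+0+0+0+0+0+0+0+0+0+0+0+0+0+0+0+0+0 mod 2 = 0
  c[24] = d·G[:,24] = (10010100101000001000110001)·(00000000000000000001000000) mod 2 = 0+0+0+0+0+0+0+0+0+0+0+0+0+0+0+0+0+0+0+0+0+0+0+0+0+0 mod 2 = 0
  c[25] = d·G[:,25] = (10010100101000001000110001)·(00000000000000000000100000) mod 2 = 0+0+0+0+0+0+0+0+0+0+0+0+0+0+0+0+0+0+0+0+1+0+0+0+0+0 mod 2 = 1
  c[26] = d·G[:,26] = (10010100101000001000110001)·(00000000000000000000010000) mod 2 = 0+0+0+0+0+0+0+0+0+0+0+0+0+0+0+0+0+0+0+0+0+1+0+0+0+0 mod 2 = 1
  c[27] = d·G[:,27] = (10010100101000001000110001)·(00000000000000000000001000) mod 2 = 0+0+0+0+0+0+0+0+0+0+0+0+0+0+0+0+0+0+0+0+0+0+0+0+0+0 mod 2 = 0
  c[28] = d·G[:,28] = (10010100101000001000110001)·(00000000000000000000000100) mod 2 = 0+0+0+0+0+0+0+0+0+0+0+0+0+0+0+0+0+0+0+0+0+0+0+0+0+0 mod 2 = 0
  c[29] = d·G[:,29] = (10010100101000001000110001)·(00000000000000000000000010) mod 2 = 0+0+0+0+0+0+0+0+0+0+0+0+0+0+0+0+0+0+0+0+0+0+0+0+0+0 mod 2 = 0
  c[30] = d·G[:,30] = (10010100101000001000110001)·(00000000000000000000000001) mod 2 = 0+0+0+0+0+0+0+0+0+0+0+0+0+0+0+0+0+0+0+0+0+0+0+0+0+1 mod 2 = 1
Codeword = 0011001001001010000001000110001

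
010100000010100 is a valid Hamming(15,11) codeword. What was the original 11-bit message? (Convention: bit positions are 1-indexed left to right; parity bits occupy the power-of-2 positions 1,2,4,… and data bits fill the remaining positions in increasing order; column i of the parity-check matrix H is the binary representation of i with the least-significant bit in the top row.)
Parity bits occupy power-of-2 positions; data bits are at positions {3,5,6,7,9,10,11,12,13,14,15} (1-indexed).
Extract: c[3]=0 c[5]=0 c[6]=0 c[7]=0 c[9]=0 c[10]=0 c[11]=1 c[12]=0 c[13]=1 c[14]=0 c[15]=0
Data = 00000010100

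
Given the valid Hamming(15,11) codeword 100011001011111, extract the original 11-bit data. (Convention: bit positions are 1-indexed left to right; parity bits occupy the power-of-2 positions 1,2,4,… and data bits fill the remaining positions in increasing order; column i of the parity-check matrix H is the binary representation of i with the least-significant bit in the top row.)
Parity bits occupy power-of-2 positions; data bits are at positions {3,5,6,7,9,10,11,12,13,14,15} (1-indexed).
Extract: c[3]=0 c[5]=1 c[6]=1 c[7]=0 c[9]=1 c[10]=0 c[11]=1 c[12]=1 c[13]=1 c[14]=1 c[15]=1
Data = 01101011111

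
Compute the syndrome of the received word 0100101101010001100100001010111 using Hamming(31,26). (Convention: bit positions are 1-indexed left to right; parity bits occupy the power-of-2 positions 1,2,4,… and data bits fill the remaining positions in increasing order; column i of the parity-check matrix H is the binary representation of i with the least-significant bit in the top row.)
Syndrome s = H · r^T (mod 2), r = 0100101101010001100100001010111:
  s[0] = (1010101010101010101010101010101)·(0100101101010001100100001010111) mod 2 = 0+0+0+0+1+0+1+0+0+0+0+0+0+0+0+0+1+0+0+0+0+0+0+0+1+0+1+0+1+0+1 mod 2 = 1
  s[1] = (0110011001100110011001100110011)·(0100101101010001100100001010111) mod 2 = 0+1+0+0+0+0+1+0+0+1+0+0+0+0+0+0+0+0+0+0+0+0+0+0+0+0+1+0+0+1+1 mod 2 = 0
  s[2] = (0001111000011110000111100001111)·(0100101101010001100100001010111) mod 2 = 0+0+0+0+1+0+1+0+0+0+0+1+0+0+0+0+0+0+0+1+0+0+0+0+0+0+0+0+1+1+1 mod 2 = 1
  s[3] = (0000000111111110000000011111111)·(0100101101010001100100001010111) mod 2 = 0+0+0+0+0+0+0+1+0+1+0+1+0+0+0+0+0+0+0+0+0+0+0+0+1+0+1+0+1+1+1 mod 2 = 0
  s[4] = (0000000000000001111111111111111)·(0100101101010001100100001010111) mod 2 = 0+0+0+0+0+0+0+0+0+0+0+0+0+0+0+1+1+0+0+1+0+0+0+0+1+0+1+0+1+1+1 mod 2 = 0
Syndrome = 10100
Non-zero syndrome: error at position 5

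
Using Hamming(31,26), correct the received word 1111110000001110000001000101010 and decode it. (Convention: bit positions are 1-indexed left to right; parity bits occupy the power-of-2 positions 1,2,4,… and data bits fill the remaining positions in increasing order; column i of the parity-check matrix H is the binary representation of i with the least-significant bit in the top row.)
Syndrome s = H · r^T (mod 2), r = 1111110000001110000001000101010:
  s[0] = (1010101010101010101010101010101)·(1111110000001110000001000101010) mod 2 = 1+0+1+0+1+0+0+0+0+0+0+0+1+0+1+0+0+0+0+0+0+0+0+0+0+0+0+0+0+0+0 mod 2 = 1
  s[1] = (0110011001100110011001100110011)·(1111110000001110000001000101010) mod 2 = 0+1+1+0+0+1+0+0+0+0+0+0+0+1+1+0+0+0+0+0+0+1+0+0+0+1+0+0+0+1+0 mod 2 = 0
  s[2] = (0001111000011110000111100001111)·(1111110000001110000001000101010) mod 2 = 0+0+0+1+1+1+0+0+0+0+0+0+1+1+1+0+0+0+0+0+0+1+0+0+0+0+0+1+0+1+0 mod 2 = 1
  s[3] = (0000000111111110000000011111111)·(1111110000001110000001000101010) mod 2 = 0+0+0+0+0+0+0+0+0+0+0+0+1+1+1+0+0+0+0+0+0+0+0+0+0+1+0+1+0+1+0 mod 2 = 0
  s[4] = (0000000000000001111111111111111)·(1111110000001110000001000101010) mod 2 = 0+0+0+0+0+0+0+0+0+0+0+0+0+0+0+0+0+0+0+0+0+1+0+0+0+1+0+1+0+1+0 mod 2 = 0
Syndrome = 10100
Column 5 of H equals this syndrome → error at bit 5 (1-indexed).
Flip bit 5: 1111110000001110000001000101010 → 1111010000001110000001000101010
Extract data bits at positions {3,5,6,7,9,10,11,12,13,14,15,17,18,19,20,21,22,23,24,25,26,27,28,29,30,31}: 10100000111000001000101010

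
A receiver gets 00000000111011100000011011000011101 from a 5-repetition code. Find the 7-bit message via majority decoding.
Split into 5-bit blocks and majority-vote each:
  block 1 = 00000: 0 ones, 5 zeros → 0
  block 2 = 00011: 2 ones, 3 zeros → 0
  block 3 = 10111: 4 ones, 1 zeros → 1
  block 4 = 00000: 0 ones, 5 zeros → 0
  block 5 = 01101: 3 ones, 2 zeros → 1
  block 6 = 10000: 1 ones, 4 zeros → 0
  block 7 = 11101: 4 ones, 1 zeros → 1
Decoded = 0010101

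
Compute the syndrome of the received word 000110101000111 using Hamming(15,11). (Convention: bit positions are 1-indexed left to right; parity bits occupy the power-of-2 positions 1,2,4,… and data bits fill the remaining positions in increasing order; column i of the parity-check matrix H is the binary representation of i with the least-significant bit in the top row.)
Syndrome s = H · r^T (mod 2), r = 000110101000111:
  s[0] = (101010101010101)·(000110101000111) mod 2 = 0+0+0+0+1+0+1+0+1+0+0+0+1+0+1 mod 2 = 1
  s[1] = (011001100110011)·(000110101000111) mod 2 = 0+0+0+0+0+0+1+0+0+0+0+0+0+1+1 mod 2 = 1
  s[2] = (000111100001111)·(000110101000111) mod 2 = 0+0+0+1+1+0+1+0+0+0+0+0+1+1+1 mod 2 = 0
  s[3] = (000000011111111)·(000110101000111) mod 2 = 0+0+0+0+0+0+0+0+1+0+0+0+1+1+1 mod 2 = 0
Syndrome = 1100
Non-zero syndrome: error at position 3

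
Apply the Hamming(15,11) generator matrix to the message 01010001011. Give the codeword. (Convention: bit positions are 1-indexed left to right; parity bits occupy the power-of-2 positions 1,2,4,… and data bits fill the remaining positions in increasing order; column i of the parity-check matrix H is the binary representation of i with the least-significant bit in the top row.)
Codeword c = d · G (mod 2), d = 01010001011:
  c[0] = d·G[:,0] = (01010001011)·(11011010101) mod 2 = 0+1+0+1+0+0+0+0+0+0+1 mod 2 = 1
  c[1] = d·G[:,1] = (01010001011)·(10110110011) mod 2 = 0+0+0+1+0+0+0+0+0+1+1 mod 2 = 1
  c[2] = d·G[:,2] = (01010001011)·(10000000000) mod 2 = 0+0+0+0+0+0+0+0+0+0+0 mod 2 = 0
  c[3] = d·G[:,3] = (01010001011)·(01110001111) mod 2 = 0+1+0+1+0+0+0+1+0+1+1 mod 2 = 1
  c[4] = d·G[:,4] = (01010001011)·(01000000000) mod 2 = 0+1+0+0+0+0+0+0+0+0+0 mod 2 = 1
  c[5] = d·G[:,5] = (01010001011)·(00100000000) mod 2 = 0+0+0+0+0+0+0+0+0+0+0 mod 2 = 0
  c[6] = d·G[:,6] = (01010001011)·(00010000000) mod 2 = 0+0+0+1+0+0+0+0+0+0+0 mod 2 = 1
  c[7] = d·G[:,7] = (01010001011)·(00001111111) mod 2 = 0+0+0+0+0+0+0+1+0+1+1 mod 2 = 1
  c[8] = d·G[:,8] = (01010001011)·(00001000000) mod 2 = 0+0+0+0+0+0+0+0+0+0+0 mod 2 = 0
  c[9] = d·G[:,9] = (01010001011)·(00000100000) mod 2 = 0+0+0+0+0+0+0+0+0+0+0 mod 2 = 0
  c[10] = d·G[:,10] = (01010001011)·(00000010000) mod 2 = 0+0+0+0+0+0+0+0+0+0+0 mod 2 = 0
  c[11] = d·G[:,11] = (01010001011)·(00000001000) mod 2 = 0+0+0+0+0+0+0+1+0+0+0 mod 2 = 1
  c[12] = d·G[:,12] = (01010001011)·(00000000100) mod 2 = 0+0+0+0+0+0+0+0+0+0+0 mod 2 = 0
  c[13] = d·G[:,13] = (01010001011)·(00000000010) mod 2 = 0+0+0+0+0+0+0+0+0+1+0 mod 2 = 1
  c[14] = d·G[:,14] = (01010001011)·(00000000001) mod 2 = 0+0+0+0+0+0+0+0+0+0+1 mod 2 = 1
Codeword = 110110110001011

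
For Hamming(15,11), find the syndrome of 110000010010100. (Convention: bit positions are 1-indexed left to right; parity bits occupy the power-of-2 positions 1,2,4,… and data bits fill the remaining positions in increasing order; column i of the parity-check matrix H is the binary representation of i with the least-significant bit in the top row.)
Syndrome s = H · r^T (mod 2), r = 110000010010100:
  s[0] = (101010101010101)·(110000010010100) mod 2 = 1+0+0+0+0+0+0+0+0+0+1+0+1+0+0 mod 2 = 1
  s[1] = (011001100110011)·(110000010010100) mod 2 = 0+1+0+0+0+0+0+0+0+0+1+0+0+0+0 mod 2 = 0
  s[2] = (000111100001111)·(110000010010100) mod 2 = 0+0+0+0+0+0+0+0+0+0+0+0+1+0+0 mod 2 = 1
  s[3] = (000000011111111)·(110000010010100) mod 2 = 0+0+0+0+0+0+0+1+0+0+1+0+1+0+0 mod 2 = 1
Syndrome = 1011
Non-zero syndrome: error at position 13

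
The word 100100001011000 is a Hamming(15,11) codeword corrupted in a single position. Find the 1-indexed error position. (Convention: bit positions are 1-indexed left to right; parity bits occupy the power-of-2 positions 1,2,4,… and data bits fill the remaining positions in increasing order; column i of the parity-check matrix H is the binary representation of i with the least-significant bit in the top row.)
Syndrome s = H · r^T (mod 2), r = 100100001011000:
  s[0] = (101010101010101)·(100100001011000) mod 2 = 1+0+0+0+0+0+0+0+1+0+1+0+0+0+0 mod 2 = 1
  s[1] = (011001100110011)·(100100001011000) mod 2 = 0+0+0+0+0+0+0+0+0+0+1+0+0+0+0 mod 2 = 1
  s[2] = (000111100001111)·(100100001011000) mod 2 = 0+0+0+1+0+0+0+0+0+0+0+1+0+0+0 mod 2 = 0
  s[3] = (000000011111111)·(100100001011000) mod 2 = 0+0+0+0+0+0+0+0+1+0+1+1+0+0+0 mod 2 = 1
Syndrome = 1101
Column i of H is the binary representation of i, so the syndrome is the binary index of the flipped bit.
Read s = 1101 with s[0] as LSB: 1·2^0 + 1·2^1 + 0·2^2 + 1·2^3 = 11.
Error is at bit position 11.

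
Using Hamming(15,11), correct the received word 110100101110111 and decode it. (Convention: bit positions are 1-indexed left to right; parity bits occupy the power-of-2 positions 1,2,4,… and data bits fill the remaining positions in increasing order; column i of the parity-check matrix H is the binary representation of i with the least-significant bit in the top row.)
Syndrome s = H · r^T (mod 2), r = 110100101110111:
  s[0] = (101010101010101)·(110100101110111) mod 2 = 1+0+0+0+0+0+1+0+1+0+1+0+1+0+1 mod 2 = 0
  s[1] = (011001100110011)·(110100101110111) mod 2 = 0+1+0+0+0+0+1+0+0+1+1+0+0+1+1 mod 2 = 0
  s[2] = (000111100001111)·(110100101110111) mod 2 = 0+0+0+1+0+0+1+0+0+0+0+0+1+1+1 mod 2 = 1
  s[3] = (000000011111111)·(110100101110111) mod 2 = 0+0+0+0+0+0+0+0+1+1+1+0+1+1+1 mod 2 = 0
Syndrome = 0010
Column 4 of H equals this syndrome → error at bit 4 (1-indexed).
Flip bit 4: 110100101110111 → 110000101110111
Extract data bits at positions {3,5,6,7,9,10,11,12,13,14,15}: 00011110111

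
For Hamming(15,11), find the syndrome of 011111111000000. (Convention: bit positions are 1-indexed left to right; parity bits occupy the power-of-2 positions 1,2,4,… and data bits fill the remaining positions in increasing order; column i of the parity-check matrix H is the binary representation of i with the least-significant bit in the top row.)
Syndrome s = H · r^T (mod 2), r = 011111111000000:
  s[0] = (101010101010101)·(011111111000000) mod 2 = 0+0+1+0+1+0+1+0+1+0+0+0+0+0+0 mod 2 = 0
  s[1] = (011001100110011)·(011111111000000) mod 2 = 0+1+1+0+0+1+1+0+0+0+0+0+0+0+0 mod 2 = 0
  s[2] = (000111100001111)·(011111111000000) mod 2 = 0+0+0+1+1+1+1+0+0+0+0+0+0+0+0 mod 2 = 0
  s[3] = (000000011111111)·(011111111000000) mod 2 = 0+0+0+0+0+0+0+1+1+0+0+0+0+0+0 mod 2 = 0
Syndrome = 0000
s = 0: no error detected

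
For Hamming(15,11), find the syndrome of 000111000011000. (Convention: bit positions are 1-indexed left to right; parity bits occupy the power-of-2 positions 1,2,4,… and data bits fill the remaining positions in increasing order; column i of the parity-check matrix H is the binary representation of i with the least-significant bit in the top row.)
Syndrome s = H · r^T (mod 2), r = 000111000011000:
  s[0] = (101010101010101)·(000111000011000) mod 2 = 0+0+0+0+1+0+0+0+0+0+1+0+0+0+0 mod 2 = 0
  s[1] = (011001100110011)·(000111000011000) mod 2 = 0+0+0+0+0+1+0+0+0+0+1+0+0+0+0 mod 2 = 0
  s[2] = (000111100001111)·(000111000011000) mod 2 = 0+0+0+1+1+1+0+0+0+0+0+1+0+0+0 mod 2 = 0
  s[3] = (000000011111111)·(000111000011000) mod 2 = 0+0+0+0+0+0+0+0+0+0+1+1+0+0+0 mod 2 = 0
Syndrome = 0000
s = 0: no error detected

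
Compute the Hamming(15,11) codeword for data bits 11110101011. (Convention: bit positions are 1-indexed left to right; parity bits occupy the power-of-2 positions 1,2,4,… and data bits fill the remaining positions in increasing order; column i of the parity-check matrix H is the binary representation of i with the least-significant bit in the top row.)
Codeword c = d · G (mod 2), d = 11110101011:
  c[0] = d·G[:,0] = (11110101011)·(11011010101) mod 2 = 1+1+0+1+0+0+0+0+0+0+1 mod 2 = 0
  c[1] = d·G[:,1] = (11110101011)·(10110110011) mod 2 = 1+0+1+1+0+1+0+0+0+1+1 mod 2 = 0
  c[2] = d·G[:,2] = (11110101011)·(10000000000) mod 2 = 1+0+0+0+0+0+0+0+0+0+0 mod 2 = 1
  c[3] = d·G[:,3] = (11110101011)·(01110001111) mod 2 = 0+1+1+1+0+0+0+1+0+1+1 mod 2 = 0
  c[4] = d·G[:,4] = (11110101011)·(01000000000) mod 2 = 0+1+0+0+0+0+0+0+0+0+0 mod 2 = 1
  c[5] = d·G[:,5] = (11110101011)·(00100000000) mod 2 = 0+0+1+0+0+0+0+0+0+0+0 mod 2 = 1
  c[6] = d·G[:,6] = (11110101011)·(00010000000) mod 2 = 0+0+0+1+0+0+0+0+0+0+0 mod 2 = 1
  c[7] = d·G[:,7] = (11110101011)·(00001111111) mod 2 = 0+0+0+0+0+1+0+1+0+1+1 mod 2 = 0
  c[8] = d·G[:,8] = (11110101011)·(00001000000) mod 2 = 0+0+0+0+0+0+0+0+0+0+0 mod 2 = 0
  c[9] = d·G[:,9] = (11110101011)·(00000100000) mod 2 = 0+0+0+0+0+1+0+0+0+0+0 mod 2 = 1
  c[10] = d·G[:,10] = (11110101011)·(00000010000) mod 2 = 0+0+0+0+0+0+0+0+0+0+0 mod 2 = 0
  c[11] = d·G[:,11] = (11110101011)·(00000001000) mod 2 = 0+0+0+0+0+0+0+1+0+0+0 mod 2 = 1
  c[12] = d·G[:,12] = (11110101011)·(00000000100) mod 2 = 0+0+0+0+0+0+0+0+0+0+0 mod 2 = 0
  c[13] = d·G[:,13] = (11110101011)·(00000000010) mod 2 = 0+0+0+0+0+0+0+0+0+1+0 mod 2 = 1
  c[14] = d·G[:,14] = (11110101011)·(00000000001) mod 2 = 0+0+0+0+0+0+0+0+0+0+1 mod 2 = 1
Codeword = 001011100101011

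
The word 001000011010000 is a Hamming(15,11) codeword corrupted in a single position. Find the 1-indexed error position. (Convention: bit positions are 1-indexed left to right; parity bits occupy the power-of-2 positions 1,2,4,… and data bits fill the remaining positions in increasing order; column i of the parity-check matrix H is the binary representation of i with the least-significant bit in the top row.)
Syndrome s = H · r^T (mod 2), r = 001000011010000:
  s[0] = (101010101010101)·(001000011010000) mod 2 = 0+0+1+0+0+0+0+0+1+0+1+0+0+0+0 mod 2 = 1
  s[1] = (011001100110011)·(001000011010000) mod 2 = 0+0+1+0+0+0+0+0+0+0+1+0+0+0+0 mod 2 = 0
  s[2] = (000111100001111)·(001000011010000) mod 2 = 0+0+0+0+0+0+0+0+0+0+0+0+0+0+0 mod 2 = 0
  s[3] = (000000011111111)·(001000011010000) mod 2 = 0+0+0+0+0+0+0+1+1+0+1+0+0+0+0 mod 2 = 1
Syndrome = 1001
Column i of H is the binary representation of i, so the syndrome is the binary index of the flipped bit.
Read s = 1001 with s[0] as LSB: 1·2^0 + 0·2^1 + 0·2^2 + 1·2^3 = 9.
Error is at bit position 9.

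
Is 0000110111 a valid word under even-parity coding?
Sum of all bits: 0+0+0+0+1+1+0+1+1+1 = 5; 5 mod 2 = 1. Result is 1 → parity error detected.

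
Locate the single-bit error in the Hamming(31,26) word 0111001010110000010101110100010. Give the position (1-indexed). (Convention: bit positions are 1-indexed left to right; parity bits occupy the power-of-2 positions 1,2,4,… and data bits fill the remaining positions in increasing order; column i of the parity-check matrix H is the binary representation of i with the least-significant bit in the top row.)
Syndrome s = H · r^T (mod 2), r = 0111001010110000010101110100010:
  s[0] = (1010101010101010101010101010101)·(0111001010110000010101110100010) mod 2 = 0+0+1+0+0+0+1+0+1+0+1+0+0+0+0+0+0+0+0+0+0+0+1+0+0+0+0+0+0+0+0 mod 2 = 1
  s[1] = (0110011001100110011001100110011)·(0111001010110000010101110100010) mod 2 = 0+1+1+0+0+0+1+0+0+0+1+0+0+0+0+0+0+1+0+0+0+1+1+0+0+1+0+0+0+1+0 mod 2 = 1
  s[2] = (0001111000011110000111100001111)·(0111001010110000010101110100010) mod 2 = 0+0+0+1+0+0+1+0+0+0+0+1+0+0+0+0+0+0+0+1+0+1+1+0+0+0+0+0+0+1+0 mod 2 = 1
  s[3] = (0000000111111110000000011111111)·(0111001010110000010101110100010) mod 2 = 0+0+0+0+0+0+0+0+1+0+1+1+0+0+0+0+0+0+0+0+0+0+0+1+0+1+0+0+0+1+0 mod 2 = 0
  s[4] = (0000000000000001111111111111111)·(0111001010110000010101110100010) mod 2 = 0+0+0+0+0+0+0+0+0+0+0+0+0+0+0+0+0+1+0+1+0+1+1+1+0+1+0+0+0+1+0 mod 2 = 1
Syndrome = 11101
Column i of H is the binary representation of i, so the syndrome is the binary index of the flipped bit.
Read s = 11101 with s[0] as LSB: 1·2^0 + 1·2^1 + 1·2^2 + 0·2^3 + 1·2^4 = 23.
Error is at bit position 23.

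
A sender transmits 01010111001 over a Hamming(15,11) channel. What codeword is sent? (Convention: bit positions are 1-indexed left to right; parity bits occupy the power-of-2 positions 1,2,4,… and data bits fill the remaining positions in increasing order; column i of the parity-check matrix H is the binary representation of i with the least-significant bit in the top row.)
Codeword c = d · G (mod 2), d = 01010111001:
  c[0] = d·G[:,0] = (01010111001)·(11011010101) mod 2 = 0+1+0+1+0+0+1+0+0+0+1 mod 2 = 0
  c[1] = d·G[:,1] = (01010111001)·(10110110011) mod 2 = 0+0+0+1+0+1+1+0+0+0+1 mod 2 = 0
  c[2] = d·G[:,2] = (01010111001)·(10000000000) mod 2 = 0+0+0+0+0+0+0+0+0+0+0 mod 2 = 0
  c[3] = d·G[:,3] = (01010111001)·(01110001111) mod 2 = 0+1+0+1+0+0+0+1+0+0+1 mod 2 = 0
  c[4] = d·G[:,4] = (01010111001)·(01000000000) mod 2 = 0+1+0+0+0+0+0+0+0+0+0 mod 2 = 1
  c[5] = d·G[:,5] = (01010111001)·(00100000000) mod 2 = 0+0+0+0+0+0+0+0+0+0+0 mod 2 = 0
  c[6] = d·G[:,6] = (01010111001)·(00010000000) mod 2 = 0+0+0+1+0+0+0+0+0+0+0 mod 2 = 1
  c[7] = d·G[:,7] = (01010111001)·(00001111111) mod 2 = 0+0+0+0+0+1+1+1+0+0+1 mod 2 = 0
  c[8] = d·G[:,8] = (01010111001)·(00001000000) mod 2 = 0+0+0+0+0+0+0+0+0+0+0 mod 2 = 0
  c[9] = d·G[:,9] = (01010111001)·(00000100000) mod 2 = 0+0+0+0+0+1+0+0+0+0+0 mod 2 = 1
  c[10] = d·G[:,10] = (01010111001)·(00000010000) mod 2 = 0+0+0+0+0+0+1+0+0+0+0 mod 2 = 1
  c[11] = d·G[:,11] = (01010111001)·(00000001000) mod 2 = 0+0+0+0+0+0+0+1+0+0+0 mod 2 = 1
  c[12] = d·G[:,12] = (01010111001)·(00000000100) mod 2 = 0+0+0+0+0+0+0+0+0+0+0 mod 2 = 0
  c[13] = d·G[:,13] = (01010111001)·(00000000010) mod 2 = 0+0+0+0+0+0+0+0+0+0+0 mod 2 = 0
  c[14] = d·G[:,14] = (01010111001)·(00000000001) mod 2 = 0+0+0+0+0+0+0+0+0+0+1 mod 2 = 1
Codeword = 000010100111001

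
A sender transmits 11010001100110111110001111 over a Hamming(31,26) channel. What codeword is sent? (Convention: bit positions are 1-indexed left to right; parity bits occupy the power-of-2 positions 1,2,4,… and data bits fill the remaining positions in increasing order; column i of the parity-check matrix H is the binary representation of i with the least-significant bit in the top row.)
Codeword c = d · G (mod 2), d = 11010001100110111110001111:
  c[0] = d·G[:,0] = (11010001100110111110001111)·(11011010101101010101010101) mod 2 = 1+1+0+1+0+0+0+0+1+0+0+1+0+0+0+1+0+1+0+0+0+0+0+1+0+1 mod 2 = 1
  c[1] = d·G[:,1] = (11010001100110111110001111)·(10110110011011001100110011) mod 2 = 1+0+0+1+0+0+0+0+0+0+0+0+1+0+0+0+1+1+0+0+0+0+0+0+1+1 mod 2 = 1
  c[2] = d·G[:,2] = (11010001100110111110001111)·(10000000000000000000000000) mod 2 = 1+0+0+0+0+0+0+0+0+0+0+0+0+0+0+0+0+0+0+0+0+0+0+0+0+0 mod 2 = 1
  c[3] = d·G[:,3] = (11010001100110111110001111)·(01110001111000111100001111) mod 2 = 0+1+0+1+0+0+0+1+1+0+0+0+0+0+1+1+1+1+0+0+0+0+1+1+1+1 mod 2 = 0
  c[4] = d·G[:,4] = (11010001100110111110001111)·(01000000000000000000000000) mod 2 = 0+1+0+0+0+0+0+0+0+0+0+0+0+0+0+0+0+0+0+0+0+0+0+0+0+0 mod 2 = 1
  c[5] = d·G[:,5] = (11010001100110111110001111)·(00100000000000000000000000) mod 2 = 0+0+0+0+0+0+0+0+0+0+0+0+0+0+0+0+0+0+0+0+0+0+0+0+0+0 mod 2 = 0
  c[6] = d·G[:,6] = (11010001100110111110001111)·(00010000000000000000000000) mod 2 = 0+0+0+1+0+0+0+0+0+0+0+0+0+0+0+0+0+0+0+0+0+0+0+0+0+0 mod 2 = 1
  c[7] = d·G[:,7] = (11010001100110111110001111)·(00001111111000000011111111) mod 2 = 0+0+0+0+0+0+0+1+1+0+0+0+0+0+0+0+0+0+1+0+0+0+1+1+1+1 mod 2 = 1
  c[8] = d·G[:,8] = (11010001100110111110001111)·(00001000000000000000000000) mod 2 = 0+0+0+0+0+0+0+0+0+0+0+0+0+0+0+0+0+0+0+0+0+0+0+0+0+0 mod 2 = 0
  c[9] = d·G[:,9] = (11010001100110111110001111)·(00000100000000000000000000) mod 2 = 0+0+0+0+0+0+0+0+0+0+0+0+0+0+0+0+0+0+0+0+0+0+0+0+0+0 mod 2 = 0
  c[10] = d·G[:,10] = (11010001100110111110001111)·(00000010000000000000000000) mod 2 = 0+0+0+0+0+0+0+0+0+0+0+0+0+0+0+0+0+0+0+0+0+0+0+0+0+0 mod 2 = 0
  c[11] = d·G[:,11] = (11010001100110111110001111)·(00000001000000000000000000) mod 2 = 0+0+0+0+0+0+0+1+0+0+0+0+0+0+0+0+0+0+0+0+0+0+0+0+0+0 mod 2 = 1
  c[12] = d·G[:,12] = (11010001100110111110001111)·(00000000100000000000000000) mod 2 = 0+0+0+0+0+0+0+0+1+0+0+0+0+0+0+0+0+0+0+0+0+0+0+0+0+0 mod 2 = 1
  c[13] = d·G[:,13] = (11010001100110111110001111)·(00000000010000000000000000) mod 2 = 0+0+0+0+0+0+0+0+0+0+0+0+0+0+0+0+0+0+0+0+0+0+0+0+0+0 mod 2 = 0
  c[14] = d·G[:,14] = (11010001100110111110001111)·(00000000001000000000000000) mod 2 = 0+0+0+0+0+0+0+0+0+0+0+0+0+0+0+0+0+0+0+0+0+0+0+0+0+0 mod 2 = 0
  c[15] = d·G[:,15] = (11010001100110111110001111)·(00000000000111111111111111) mod 2 = 0+0+0+0+0+0+0+0+0+0+0+1+1+0+1+1+1+1+1+0+0+0+1+1+1+1 mod 2 = 1
  c[16] = d·G[:,16] = (11010001100110111110001111)·(00000000000100000000000000) mod 2 = 0+0+0+0+0+0+0+0+0+0+0+1+0+0+0+0+0+0+0+0+0+0+0+0+0+0 mod 2 = 1
  c[17] = d·G[:,17] = (11010001100110111110001111)·(00000000000010000000000000) mod 2 = 0+0+0+0+0+0+0+0+0+0+0+0+1+0+0+0+0+0+0+0+0+0+0+0+0+0 mod 2 = 1
  c[18] = d·G[:,18] = (11010001100110111110001111)·(00000000000001000000000000) mod 2 = 0+0+0+0+0+0+0+0+0+0+0+0+0+0+0+0+0+0+0+0+0+0+0+0+0+0 mod 2 = 0
  c[19] = d·G[:,19] = (11010001100110111110001111)·(00000000000000100000000000) mod 2 = 0+0+0+0+0+0+0+0+0+0+0+0+0+0+1+0+0+0+0+0+0+0+0+0+0+0 mod 2 = 1
  c[20] = d·G[:,20] = (11010001100110111110001111)·(00000000000000010000000000) mod 2 = 0+0+0+0+0+0+0+0+0+0+0+0+0+0+0+1+0+0+0+0+0+0+0+0+0+0 mod 2 = 1
  c[21] = d·G[:,21] = (11010001100110111110001111)·(00000000000000001000000000) mod 2 = 0+0+0+0+0+0+0+0+0+0+0+0+0+0+0+0+1+0+0+0+0+0+0+0+0+0 mod 2 = 1
  c[22] = d·G[:,22] = (11010001100110111110001111)·(00000000000000000100000000) mod 2 = 0+0+0+0+0+0+0+0+0+0+0+0+0+0+0+0+0+1+0+0+0+0+0+0+0+0 mod 2 = 1
  c[23] = d·G[:,23] = (11010001100110111110001111)·(00000000000000000010000000) mod 2 = 0+0+0+0+0+0+0+0+0+0+0+0+0+0+0+0+0+0+1+0+0+0+0+0+0+0 mod 2 = 1
  c[24] = d·G[:,24] = (11010001100110111110001111)·(00000000000000000001000000) mod 2 = 0+0+0+0+0+0+0+0+0+0+0+0+0+0+0+0+0+0+0+0+0+0+0+0+0+0 mod 2 = 0
  c[25] = d·G[:,25] = (11010001100110111110001111)·(00000000000000000000100000) mod 2 = 0+0+0+0+0+0+0+0+0+0+0+0+0+0+0+0+0+0+0+0+0+0+0+0+0+0 mod 2 = 0
  c[26] = d·G[:,26] = (11010001100110111110001111)·(00000000000000000000010000) mod 2 = 0+0+0+0+0+0+0+0+0+0+0+0+0+0+0+0+0+0+0+0+0+0+0+0+0+0 mod 2 = 0
  c[27] = d·G[:,27] = (11010001100110111110001111)·(00000000000000000000001000) mod 2 = 0+0+0+0+0+0+0+0+0+0+0+0+0+0+0+0+0+0+0+0+0+0+1+0+0+0 mod 2 = 1
  c[28] = d·G[:,28] = (11010001100110111110001111)·(00000000000000000000000100) mod 2 = 0+0+0+0+0+0+0+0+0+0+0+0+0+0+0+0+0+0+0+0+0+0+0+1+0+0 mod 2 = 1
  c[29] = d·G[:,29] = (11010001100110111110001111)·(00000000000000000000000010) mod 2 = 0+0+0+0+0+0+0+0+0+0+0+0+0+0+0+0+0+0+0+0+0+0+0+0+1+0 mod 2 = 1
  c[30] = d·G[:,30] = (11010001100110111110001111)·(00000000000000000000000001) mod 2 = 0+0+0+0+0+0+0+0+0+0+0+0+0+0+0+0+0+0+0+0+0+0+0+0+0+1 mod 2 = 1
Codeword = 1110101100011001110111110001111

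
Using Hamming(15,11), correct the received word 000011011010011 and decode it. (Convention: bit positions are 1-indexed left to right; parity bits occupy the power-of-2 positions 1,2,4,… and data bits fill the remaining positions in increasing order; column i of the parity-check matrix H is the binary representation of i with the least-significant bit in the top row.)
Syndrome s = H · r^T (mod 2), r = 000011011010011:
  s[0] = (101010101010101)·(000011011010011) mod 2 = 0+0+0+0+1+0+0+0+1+0+1+0+0+0+1 mod 2 = 0
  s[1] = (011001100110011)·(000011011010011) mod 2 = 0+0+0+0+0+1+0+0+0+0+1+0+0+1+1 mod 2 = 0
  s[2] = (000111100001111)·(000011011010011) mod 2 = 0+0+0+0+1+1+0+0+0+0+0+0+0+1+1 mod 2 = 0
  s[3] = (000000011111111)·(000011011010011) mod 2 = 0+0+0+0+0+0+0+1+1+0+1+0+0+1+1 mod 2 = 1
Syndrome = 0001
Column 8 of H equals this syndrome → error at bit 8 (1-indexed).
Flip bit 8: 000011011010011 → 000011001010011
Extract data bits at positions {3,5,6,7,9,10,11,12,13,14,15}: 01101010011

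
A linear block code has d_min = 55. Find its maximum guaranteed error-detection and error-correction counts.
(a) Detection requires d_min ≥ e+1, so e ≤ d_min − 1 = 54.
(b) Correction requires d_min ≥ 2t+1, so t ≤ ⌊(d_min − 1)/2⌋ = ⌊54/2⌋ = 27.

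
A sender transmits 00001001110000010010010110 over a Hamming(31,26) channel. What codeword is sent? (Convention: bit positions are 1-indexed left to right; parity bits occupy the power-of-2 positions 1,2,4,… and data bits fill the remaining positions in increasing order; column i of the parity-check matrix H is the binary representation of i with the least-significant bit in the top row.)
Codeword c = d · G (mod 2), d = 00001001110000010010010110:
  c[0] = d·G[:,0] = (00001001110000010010010110)·(11011010101101010101010101) mod 2 = 0+0+0+0+1+0+0+0+1+0+0+0+0+0+0+1+0+0+0+0+0+1+0+1+0+0 mod 2 = 1
  c[1] = d·G[:,1] = (00001001110000010010010110)·(10110110011011001100110011) mod 2 = 0+0+0+0+0+0+0+0+0+1+0+0+0+0+0+0+0+0+0+0+0+1+0+0+1+0 mod 2 = 1
  c[2] = d·G[:,2] = (00001001110000010010010110)·(10000000000000000000000000) mod 2 = 0+0+0+0+0+0+0+0+0+0+0+0+0+0+0+0+0+0+0+0+0+0+0+0+0+0 mod 2 = 0
  c[3] = d·G[:,3] = (00001001110000010010010110)·(01110001111000111100001111) mod 2 = 0+0+0+0+0+0+0+1+1+1+0+0+0+0+0+1+0+0+0+0+0+0+0+1+1+0 mod 2 = 0
  c[4] = d·G[:,4] = (00001001110000010010010110)·(01000000000000000000000000) mod 2 = 0+0+0+0+0+0+0+0+0+0+0+0+0+0+0+0+0+0+0+0+0+0+0+0+0+0 mod 2 = 0
  c[5] = d·G[:,5] = (00001001110000010010010110)·(00100000000000000000000000) mod 2 = 0+0+0+0+0+0+0+0+0+0+0+0+0+0+0+0+0+0+0+0+0+0+0+0+0+0 mod 2 = 0
  c[6] = d·G[:,6] = (00001001110000010010010110)·(00010000000000000000000000) mod 2 = 0+0+0+0+0+0+0+0+0+0+0+0+0+0+0+0+0+0+0+0+0+0+0+0+0+0 mod 2 = 0
  c[7] = d·G[:,7] = (00001001110000010010010110)·(00001111111000000011111111) mod 2 = 0+0+0+0+1+0+0+1+1+1+0+0+0+0+0+0+0+0+1+0+0+1+0+1+1+0 mod 2 = 0
  c[8] = d·G[:,8] = (00001001110000010010010110)·(00001000000000000000000000) mod 2 = 0+0+0+0+1+0+0+0+0+0+0+0+0+0+0+0+0+0+0+0+0+0+0+0+0+0 mod 2 = 1
  c[9] = d·G[:,9] = (00001001110000010010010110)·(00000100000000000000000000) mod 2 = 0+0+0+0+0+0+0+0+0+0+0+0+0+0+0+0+0+0+0+0+0+0+0+0+0+0 mod 2 = 0
  c[10] = d·G[:,10] = (00001001110000010010010110)·(00000010000000000000000000) mod 2 = 0+0+0+0+0+0+0+0+0+0+0+0+0+0+0+0+0+0+0+0+0+0+0+0+0+0 mod 2 = 0
  c[11] = d·G[:,11] = (00001001110000010010010110)·(00000001000000000000000000) mod 2 = 0+0+0+0+0+0+0+1+0+0+0+0+0+0+0+0+0+0+0+0+0+0+0+0+0+0 mod 2 = 1
  c[12] = d·G[:,12] = (00001001110000010010010110)·(00000000100000000000000000) mod 2 = 0+0+0+0+0+0+0+0+1+0+0+0+0+0+0+0+0+0+0+0+0+0+0+0+0+0 mod 2 = 1
  c[13] = d·G[:,13] = (00001001110000010010010110)·(00000000010000000000000000) mod 2 = 0+0+0+0+0+0+0+0+0+1+0+0+0+0+0+0+0+0+0+0+0+0+0+0+0+0 mod 2 = 1
  c[14] = d·G[:,14] = (00001001110000010010010110)·(00000000001000000000000000) mod 2 = 0+0+0+0+0+0+0+0+0+0+0+0+0+0+0+0+0+0+0+0+0+0+0+0+0+0 mod 2 = 0
  c[15] = d·G[:,15] = (00001001110000010010010110)·(00000000000111111111111111) mod 2 = 0+0+0+0+0+0+0+0+0+0+0+0+0+0+0+1+0+0+1+0+0+1+0+1+1+0 mod 2 = 1
  c[16] = d·G[:,16] = (00001001110000010010010110)·(00000000000100000000000000) mod 2 = 0+0+0+0+0+0+0+0+0+0+0+0+0+0+0+0+0+0+0+0+0+0+0+0+0+0 mod 2 = 0
  c[17] = d·G[:,17] = (00001001110000010010010110)·(00000000000010000000000000) mod 2 = 0+0+0+0+0+0+0+0+0+0+0+0+0+0+0+0+0+0+0+0+0+0+0+0+0+0 mod 2 = 0
  c[18] = d·G[:,18] = (00001001110000010010010110)·(00000000000001000000000000) mod 2 = 0+0+0+0+0+0+0+0+0+0+0+0+0+0+0+0+0+0+0+0+0+0+0+0+0+0 mod 2 = 0
  c[19] = d·G[:,19] = (00001001110000010010010110)·(00000000000000100000000000) mod 2 = 0+0+0+0+0+0+0+0+0+0+0+0+0+0+0+0+0+0+0+0+0+0+0+0+0+0 mod 2 = 0
  c[20] = d·G[:,20] = (00001001110000010010010110)·(00000000000000010000000000) mod 2 = 0+0+0+0+0+0+0+0+0+0+0+0+0+0+0+1+0+0+0+0+0+0+0+0+0+0 mod 2 = 1
  c[21] = d·G[:,21] = (00001001110000010010010110)·(00000000000000001000000000) mod 2 = 0+0+0+0+0+0+0+0+0+0+0+0+0+0+0+0+0+0+0+0+0+0+0+0+0+0 mod 2 = 0
  c[22] = d·G[:,22] = (00001001110000010010010110)·(00000000000000000100000000) mod 2 = 0+0+0+0+0+0+0+0+0+0+0+0+0+0+0+0+0+0+0+0+0+0+0+0+0+0 mod 2 = 0
  c[23] = d·G[:,23] = (00001001110000010010010110)·(00000000000000000010000000) mod 2 = 0+0+0+0+0+0+0+0+0+0+0+0+0+0+0+0+0+0+1+0+0+0+0+0+0+0 mod 2 = 1
  c[24] = d·G[:,24] = (00001001110000010010010110)·(00000000000000000001000000) mod 2 = 0+0+0+0+0+0+0+0+0+0+0+0+0+0+0+0+0+0+0+0+0+0+0+0+0+0 mod 2 = 0
  c[25] = d·G[:,25] = (00001001110000010010010110)·(00000000000000000000100000) mod 2 = 0+0+0+0+0+0+0+0+0+0+0+0+0+0+0+0+0+0+0+0+0+0+0+0+0+0 mod 2 = 0
  c[26] = d·G[:,26] = (00001001110000010010010110)·(00000000000000000000010000) mod 2 = 0+0+0+0+0+0+0+0+0+0+0+0+0+0+0+0+0+0+0+0+0+1+0+0+0+0 mod 2 = 1
  c[27] = d·G[:,27] = (00001001110000010010010110)·(00000000000000000000001000) mod 2 = 0+0+0+0+0+0+0+0+0+0+0+0+0+0+0+0+0+0+0+0+0+0+0+0+0+0 mod 2 = 0
  c[28] = d·G[:,28] = (00001001110000010010010110)·(00000000000000000000000100) mod 2 = 0+0+0+0+0+0+0+0+0+0+0+0+0+0+0+0+0+0+0+0+0+0+0+1+0+0 mod 2 = 1
  c[29] = d·G[:,29] = (00001001110000010010010110)·(00000000000000000000000010) mod 2 = 0+0+0+0+0+0+0+0+0+0+0+0+0+0+0+0+0+0+0+0+0+0+0+0+1+0 mod 2 = 1
  c[30] = d·G[:,30] = (00001001110000010010010110)·(00000000000000000000000001) mod 2 = 0+0+0+0+0+0+0+0+0+0+0+0+0+0+0+0+0+0+0+0+0+0+0+0+0+0 mod 2 = 0
Codeword = 1100000010011101000010010010110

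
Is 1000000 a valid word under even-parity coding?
Sum of all bits: 1+0+0+0+0+0+0 = 1; 1 mod 2 = 1. Result is 1 → parity error detected.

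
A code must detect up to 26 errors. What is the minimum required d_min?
Detecting e errors requires d_min ≥ e + 1 = 26 + 1 = 27.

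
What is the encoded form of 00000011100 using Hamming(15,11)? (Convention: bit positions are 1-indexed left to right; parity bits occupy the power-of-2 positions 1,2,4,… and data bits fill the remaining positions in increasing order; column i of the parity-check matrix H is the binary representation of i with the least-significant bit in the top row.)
Codeword c = d · G (mod 2), d = 00000011100:
  c[0] = d·G[:,0] = (00000011100)·(11011010101) mod 2 = 0+0+0+0+0+0+1+0+1+0+0 mod 2 = 0
  c[1] = d·G[:,1] = (00000011100)·(10110110011) mod 2 = 0+0+0+0+0+0+1+0+0+0+0 mod 2 = 1
  c[2] = d·G[:,2] = (00000011100)·(10000000000) mod 2 = 0+0+0+0+0+0+0+0+0+0+0 mod 2 = 0
  c[3] = d·G[:,3] = (00000011100)·(01110001111) mod 2 = 0+0+0+0+0+0+0+1+1+0+0 mod 2 = 0
  c[4] = d·G[:,4] = (00000011100)·(01000000000) mod 2 = 0+0+0+0+0+0+0+0+0+0+0 mod 2 = 0
  c[5] = d·G[:,5] = (00000011100)·(00100000000) mod 2 = 0+0+0+0+0+0+0+0+0+0+0 mod 2 = 0
  c[6] = d·G[:,6] = (00000011100)·(00010000000) mod 2 = 0+0+0+0+0+0+0+0+0+0+0 mod 2 = 0
  c[7] = d·G[:,7] = (00000011100)·(00001111111) mod 2 = 0+0+0+0+0+0+1+1+1+0+0 mod 2 = 1
  c[8] = d·G[:,8] = (00000011100)·(00001000000) mod 2 = 0+0+0+0+0+0+0+0+0+0+0 mod 2 = 0
  c[9] = d·G[:,9] = (00000011100)·(00000100000) mod 2 = 0+0+0+0+0+0+0+0+0+0+0 mod 2 = 0
  c[10] = d·G[:,10] = (00000011100)·(00000010000) mod 2 = 0+0+0+0+0+0+1+0+0+0+0 mod 2 = 1
  c[11] = d·G[:,11] = (00000011100)·(00000001000) mod 2 = 0+0+0+0+0+0+0+1+0+0+0 mod 2 = 1
  c[12] = d·G[:,12] = (00000011100)·(00000000100) mod 2 = 0+0+0+0+0+0+0+0+1+0+0 mod 2 = 1
  c[13] = d·G[:,13] = (00000011100)·(00000000010) mod 2 = 0+0+0+0+0+0+0+0+0+0+0 mod 2 = 0
  c[14] = d·G[:,14] = (00000011100)·(00000000001) mod 2 = 0+0+0+0+0+0+0+0+0+0+0 mod 2 = 0
Codeword = 010000010011100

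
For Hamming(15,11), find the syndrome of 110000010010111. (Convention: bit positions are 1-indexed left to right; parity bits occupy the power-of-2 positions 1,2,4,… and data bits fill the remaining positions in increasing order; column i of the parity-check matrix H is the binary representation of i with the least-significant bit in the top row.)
Syndrome s = H · r^T (mod 2), r = 110000010010111:
  s[0] = (101010101010101)·(110000010010111) mod 2 = 1+0+0+0+0+0+0+0+0+0+1+0+1+0+1 mod 2 = 0
  s[1] = (011001100110011)·(110000010010111) mod 2 = 0+1+0+0+0+0+0+0+0+0+1+0+0+1+1 mod 2 = 0
  s[2] = (000111100001111)·(110000010010111) mod 2 = 0+0+0+0+0+0+0+0+0+0+0+0+1+1+1 mod 2 = 1
  s[3] = (000000011111111)·(110000010010111) mod 2 = 0+0+0+0+0+0+0+1+0+0+1+0+1+1+1 mod 2 = 1
Syndrome = 0011
Non-zero syndrome: error at position 12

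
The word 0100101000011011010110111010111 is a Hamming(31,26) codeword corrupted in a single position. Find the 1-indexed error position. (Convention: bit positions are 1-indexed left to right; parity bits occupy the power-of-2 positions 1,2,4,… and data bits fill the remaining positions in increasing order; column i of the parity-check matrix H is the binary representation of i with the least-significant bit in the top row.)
Syndrome s = H · r^T (mod 2), r = 0100101000011011010110111010111:
  s[0] = (1010101010101010101010101010101)·(0100101000011011010110111010111) mod 2 = 0+0+0+0+1+0+1+0+0+0+0+0+1+0+1+0+0+0+0+0+1+0+1+0+1+0+1+0+1+0+1 mod 2 = 0
  s[1] = (0110011001100110011001100110011)·(0100101000011011010110111010111) mod 2 = 0+1+0+0+0+0+1+0+0+0+0+0+0+0+1+0+0+1+0+0+0+0+1+0+0+0+1+0+0+1+1 mod 2 = 0
  s[2] = (0001111000011110000111100001111)·(0100101000011011010110111010111) mod 2 = 0+0+0+0+1+0+1+0+0+0+0+1+1+0+1+0+0+0+0+1+1+0+1+0+0+0+0+0+1+1+1 mod 2 = 1
  s[3] = (0000000111111110000000011111111)·(0100101000011011010110111010111) mod 2 = 0+0+0+0+0+0+0+0+0+0+0+1+1+0+1+0+0+0+0+0+0+0+0+1+1+0+1+0+1+1+1 mod 2 = 1
  s[4] = (0000000000000001111111111111111)·(0100101000011011010110111010111) mod 2 = 0+0+0+0+0+0+0+0+0+0+0+0+0+0+0+1+0+1+0+1+1+0+1+1+1+0+1+0+1+1+1 mod 2 = 1
Syndrome = 00111
Column i of H is the binary representation of i, so the syndrome is the binary index of the flipped bit.
Read s = 00111 with s[0] as LSB: 0·2^0 + 0·2^1 + 1·2^2 + 1·2^3 + 1·2^4 = 28.
Error is at bit position 28.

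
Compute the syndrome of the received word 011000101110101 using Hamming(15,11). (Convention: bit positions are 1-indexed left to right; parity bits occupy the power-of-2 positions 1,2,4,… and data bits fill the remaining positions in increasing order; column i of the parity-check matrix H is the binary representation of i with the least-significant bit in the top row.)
Syndrome s = H · r^T (mod 2), r = 011000101110101:
  s[0] = (101010101010101)·(011000101110101) mod 2 = 0+0+1+0+0+0+1+0+1+0+1+0+1+0+1 mod 2 = 0
  s[1] = (011001100110011)·(011000101110101) mod 2 = 0+1+1+0+0+0+1+0+0+1+1+0+0+0+1 mod 2 = 0
  s[2] = (000111100001111)·(011000101110101) mod 2 = 0+0+0+0+0+0+1+0+0+0+0+0+1+0+1 mod 2 = 1
  s[3] = (000000011111111)·(011000101110101) mod 2 = 0+0+0+0+0+0+0+0+1+1+1+0+1+0+1 mod 2 = 1
Syndrome = 0011
Non-zero syndrome: error at position 12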